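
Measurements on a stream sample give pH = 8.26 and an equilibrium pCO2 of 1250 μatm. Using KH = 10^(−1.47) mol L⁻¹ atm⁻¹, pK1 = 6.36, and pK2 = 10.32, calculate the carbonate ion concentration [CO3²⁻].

[CO3²⁻] = 0.0293 mmol/L

[CO2*] = KH · pCO2 = 10^(−1.47) × 1250×10^-6 = 4.236×10^-5 mol/L
α₀ = 1/(1 + K1/[H⁺] + K1K2/[H⁺]²) = 1/(1 + 10^+1.90 + 10^-0.16) = 0.01233
DIC = [CO2*]/α₀ = 4.236×10^-5 / 0.01233 = 3.436 mmol/L
[CO3²⁻] = α₂·DIC; α₂ = 0.008528, so [CO3²⁻] = 0.008528 × 3.436 = 0.0293 mmol/L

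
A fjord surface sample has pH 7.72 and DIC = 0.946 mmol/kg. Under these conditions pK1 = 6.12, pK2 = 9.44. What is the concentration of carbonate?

[CO3²⁻] = 17.3 μmol/kg

α₂ = 1 / (1 + [H⁺]/K2 + [H⁺]²/(K1K2)) = 1 / (1 + 10^+1.72 + 10^+0.12)
   = 1 / (1 + 52.481 + 1.3183) = 1/54.799 = 0.01825
[CO3²⁻] = α₂ × DIC = 0.01825 × 0.946 = 0.0173 mmol/kg = 17.3 μmol/kg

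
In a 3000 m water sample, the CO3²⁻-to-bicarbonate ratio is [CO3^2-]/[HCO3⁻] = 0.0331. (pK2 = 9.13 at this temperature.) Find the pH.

pH = 7.65

From K2 = [H⁺][CO3^2-]/[HCO3⁻]:  pH = pK2 + log₁₀([CO3^2-]/[HCO3⁻])
log₁₀(0.0331) = -1.480
pH = 9.13 + (-1.480) = 7.65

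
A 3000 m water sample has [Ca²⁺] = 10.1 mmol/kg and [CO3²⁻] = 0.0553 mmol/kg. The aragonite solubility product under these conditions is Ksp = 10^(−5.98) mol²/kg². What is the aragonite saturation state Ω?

Ω = 0.533

Ksp = 10^(−5.98) = 1.047×10^-6
Ω = [Ca²⁺][CO3²⁻]/Ksp = (10.1×10^-3)(0.0553×10^-3) / 1.047×10^-6 = 0.533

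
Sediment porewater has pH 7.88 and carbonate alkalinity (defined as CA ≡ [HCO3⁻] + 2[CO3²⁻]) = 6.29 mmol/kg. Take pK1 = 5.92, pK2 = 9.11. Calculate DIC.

CA = [HCO3⁻] + 2[CO3²⁻] = (α₁ + 2α₂)·DIC
At pH 7.88: [H⁺]/K1 = 10^-1.96 = 0.010965, K2/[H⁺] = 10^-1.23 = 0.058884
α₁ = 1/(1 + 0.010965 + 0.058884) = 1/1.0698 = 0.9347; α₂ = α₁·K2/[H⁺] = 0.05504
α₁ + 2α₂ = 1.0448
DIC = CA / (α₁ + 2α₂) = 6.29 / 1.0448 = 6.02 mmol/kg

DIC = 6.02 mmol/kg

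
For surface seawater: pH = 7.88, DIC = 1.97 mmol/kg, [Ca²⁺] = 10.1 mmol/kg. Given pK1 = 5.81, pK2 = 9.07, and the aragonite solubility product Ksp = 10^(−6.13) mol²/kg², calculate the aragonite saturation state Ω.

α₂ = 1 / (1 + [H⁺]/K2 + [H⁺]²/(K1K2)) = 1 / (1 + 10^+1.19 + 10^-0.88)
   = 1 / (1 + 15.488 + 0.13183) = 1/16.620 = 0.06017
[CO3²⁻] = α₂ × DIC = 0.06017 × 1.97 = 0.1185 mmol/kg
Ksp = 10^(−6.13) = 7.413×10^-7
Ω = [Ca²⁺][CO3²⁻]/Ksp = (10.1×10^-3)(1.185×10^-4) / 7.413×10^-7 = 1.61

Ω = 1.61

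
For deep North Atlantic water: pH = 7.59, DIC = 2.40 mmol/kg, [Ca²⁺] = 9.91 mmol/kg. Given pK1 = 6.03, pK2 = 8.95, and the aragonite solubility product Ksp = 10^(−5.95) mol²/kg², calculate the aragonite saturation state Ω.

α₂ = 1 / (1 + [H⁺]/K2 + [H⁺]²/(K1K2)) = 1 / (1 + 10^+1.36 + 10^-0.20)
   = 1 / (1 + 22.909 + 0.63096) = 1/24.540 = 0.04075
[CO3²⁻] = α₂ × DIC = 0.04075 × 2.40 = 0.09780 mmol/kg
Ksp = 10^(−5.95) = 1.122×10^-6
Ω = [Ca²⁺][CO3²⁻]/Ksp = (9.91×10^-3)(9.780×10^-5) / 1.122×10^-6 = 0.864

Ω = 0.864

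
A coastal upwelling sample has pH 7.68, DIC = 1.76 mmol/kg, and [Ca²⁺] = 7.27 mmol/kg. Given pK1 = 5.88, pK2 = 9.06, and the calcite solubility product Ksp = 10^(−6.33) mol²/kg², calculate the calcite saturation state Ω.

α₂ = 1 / (1 + [H⁺]/K2 + [H⁺]²/(K1K2)) = 1 / (1 + 10^+1.38 + 10^-0.42)
   = 1 / (1 + 23.988 + 0.38019) = 1/25.369 = 0.03942
[CO3²⁻] = α₂ × DIC = 0.03942 × 1.76 = 0.06938 mmol/kg
Ksp = 10^(−6.33) = 4.677×10^-7
Ω = [Ca²⁺][CO3²⁻]/Ksp = (7.27×10^-3)(6.938×10^-5) / 4.677×10^-7 = 1.08

Ω = 1.08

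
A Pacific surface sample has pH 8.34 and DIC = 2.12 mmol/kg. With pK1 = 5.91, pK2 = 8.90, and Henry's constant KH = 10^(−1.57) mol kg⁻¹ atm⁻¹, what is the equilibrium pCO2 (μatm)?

α₀ = 1 / (1 + K1/[H⁺] + K1K2/[H⁺]²) = 1 / (1 + 10^+2.43 + 10^+1.87)
   = 1 / (1 + 269.15 + 74.131) = 1/344.28 = 0.002905
[CO2*] = α₀ × DIC = 0.002905 × 2.12 = 0.006158 mmol/kg = 6.158 μmol/kg
pCO2 = [CO2*]/KH = 6.158×10^-6 / 2.692×10^-2 = 229 μatm

pCO2 = 229 μatm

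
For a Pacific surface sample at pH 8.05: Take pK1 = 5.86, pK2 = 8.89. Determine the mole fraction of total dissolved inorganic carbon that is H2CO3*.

α₀ = 0.00561

α₀ = 1 / (1 + K1/[H⁺] + K1K2/[H⁺]²) = 1 / (1 + 10^+2.19 + 10^+1.35)
   = 1 / (1 + 154.88 + 22.387) = 1/178.27 = 0.005610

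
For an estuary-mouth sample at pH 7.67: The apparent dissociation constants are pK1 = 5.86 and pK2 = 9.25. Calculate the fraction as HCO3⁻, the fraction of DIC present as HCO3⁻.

α₁ = 0.960

α₁ = 1 / (1 + [H⁺]/K1 + K2/[H⁺]) = 1 / (1 + 10^-1.81 + 10^-1.58)
   = 1 / (1 + 0.015488 + 0.026303) = 1/1.0418 = 0.9599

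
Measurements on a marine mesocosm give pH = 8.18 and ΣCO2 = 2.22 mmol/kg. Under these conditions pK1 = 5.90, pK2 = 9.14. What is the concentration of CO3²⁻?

α₂ = 1 / (1 + [H⁺]/K2 + [H⁺]²/(K1K2)) = 1 / (1 + 10^+0.96 + 10^-1.32)
   = 1 / (1 + 9.1201 + 0.047863) = 1/10.168 = 0.09835
[CO3²⁻] = α₂ × DIC = 0.09835 × 2.22 = 0.218 mmol/kg

[CO3²⁻] = 0.218 mmol/kg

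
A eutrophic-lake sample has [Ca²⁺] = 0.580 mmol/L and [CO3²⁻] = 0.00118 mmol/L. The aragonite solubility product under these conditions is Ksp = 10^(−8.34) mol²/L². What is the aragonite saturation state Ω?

Ω = 0.150

Ksp = 10^(−8.34) = 4.571×10^-9
Ω = [Ca²⁺][CO3²⁻]/Ksp = (0.580×10^-3)(0.00118×10^-3) / 4.571×10^-9 = 0.150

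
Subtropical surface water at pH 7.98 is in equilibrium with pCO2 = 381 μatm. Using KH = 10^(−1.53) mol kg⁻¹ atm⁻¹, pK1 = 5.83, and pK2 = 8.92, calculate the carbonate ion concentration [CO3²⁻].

[CO2*] = KH · pCO2 = 10^(−1.53) × 381×10^-6 = 1.124×10^-5 mol/kg
α₀ = 1/(1 + K1/[H⁺] + K1K2/[H⁺]²) = 1/(1 + 10^+2.15 + 10^+1.21) = 0.006310
DIC = [CO2*]/α₀ = 1.124×10^-5 / 0.006310 = 1.782 mmol/kg
[CO3²⁻] = α₂·DIC; α₂ = 0.1023, so [CO3²⁻] = 0.1023 × 1.782 = 0.182 mmol/kg

[CO3²⁻] = 0.182 mmol/kg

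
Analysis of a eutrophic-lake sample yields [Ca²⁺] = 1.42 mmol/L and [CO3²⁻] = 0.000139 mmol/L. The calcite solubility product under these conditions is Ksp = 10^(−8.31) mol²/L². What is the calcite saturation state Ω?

Ksp = 10^(−8.31) = 4.898×10^-9
Ω = [Ca²⁺][CO3²⁻]/Ksp = (1.42×10^-3)(0.000139×10^-3) / 4.898×10^-9 = 0.0403

Ω = 0.0403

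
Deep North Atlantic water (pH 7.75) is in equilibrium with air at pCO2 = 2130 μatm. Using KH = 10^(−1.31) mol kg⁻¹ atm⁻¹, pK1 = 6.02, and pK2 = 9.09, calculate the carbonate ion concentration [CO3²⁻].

[CO2*] = KH · pCO2 = 10^(−1.31) × 2130×10^-6 = 1.043×10^-4 mol/kg
α₀ = 1/(1 + K1/[H⁺] + K1K2/[H⁺]²) = 1/(1 + 10^+1.73 + 10^+0.39) = 0.01750
DIC = [CO2*]/α₀ = 1.043×10^-4 / 0.01750 = 5.963 mmol/kg
[CO3²⁻] = α₂·DIC; α₂ = 0.04295, so [CO3²⁻] = 0.04295 × 5.963 = 0.256 mmol/kg

[CO3²⁻] = 0.256 mmol/kg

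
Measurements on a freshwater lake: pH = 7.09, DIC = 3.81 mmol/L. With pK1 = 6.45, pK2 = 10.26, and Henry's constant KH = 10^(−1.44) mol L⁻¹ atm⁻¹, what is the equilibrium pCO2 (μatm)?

α₀ = 1 / (1 + K1/[H⁺] + K1K2/[H⁺]²) = 1 / (1 + 10^+0.64 + 10^-2.53)
   = 1 / (1 + 4.3652 + 0.0029512) = 1/5.3681 = 0.1863
[CO2*] = α₀ × DIC = 0.1863 × 3.81 = 0.7097 mmol/L
pCO2 = [CO2*]/KH = 7.097×10^-4 / 3.631×10^-2 = 1.95×10^4 μatm

pCO2 = 1.95×10^4 μatm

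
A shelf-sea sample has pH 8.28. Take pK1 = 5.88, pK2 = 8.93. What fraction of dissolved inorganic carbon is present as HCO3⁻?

α₁ = 0.814

α₁ = 1 / (1 + [H⁺]/K1 + K2/[H⁺]) = 1 / (1 + 10^-2.40 + 10^-0.65)
   = 1 / (1 + 0.0039811 + 0.22387) = 1/1.2279 = 0.8144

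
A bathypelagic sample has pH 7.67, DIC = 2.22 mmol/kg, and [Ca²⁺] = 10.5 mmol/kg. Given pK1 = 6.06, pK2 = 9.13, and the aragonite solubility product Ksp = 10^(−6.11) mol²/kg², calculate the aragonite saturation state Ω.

Ω = 0.983

α₂ = 1 / (1 + [H⁺]/K2 + [H⁺]²/(K1K2)) = 1 / (1 + 10^+1.46 + 10^-0.15)
   = 1 / (1 + 28.840 + 0.70795) = 1/30.548 = 0.03274
[CO3²⁻] = α₂ × DIC = 0.03274 × 2.22 = 0.07267 mmol/kg
Ksp = 10^(−6.11) = 7.762×10^-7
Ω = [Ca²⁺][CO3²⁻]/Ksp = (10.5×10^-3)(7.267×10^-5) / 7.762×10^-7 = 0.983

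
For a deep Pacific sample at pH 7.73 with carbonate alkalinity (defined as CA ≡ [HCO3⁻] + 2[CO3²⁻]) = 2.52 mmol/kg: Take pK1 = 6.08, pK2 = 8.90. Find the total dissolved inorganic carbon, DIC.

DIC = 2.42 mmol/kg

CA = [HCO3⁻] + 2[CO3²⁻] = (α₁ + 2α₂)·DIC
At pH 7.73: [H⁺]/K1 = 10^-1.65 = 0.022387, K2/[H⁺] = 10^-1.17 = 0.067608
α₁ = 1/(1 + 0.022387 + 0.067608) = 1/1.0900 = 0.9174; α₂ = α₁·K2/[H⁺] = 0.06203
α₁ + 2α₂ = 1.0415
DIC = CA / (α₁ + 2α₂) = 2.52 / 1.0415 = 2.42 mmol/kg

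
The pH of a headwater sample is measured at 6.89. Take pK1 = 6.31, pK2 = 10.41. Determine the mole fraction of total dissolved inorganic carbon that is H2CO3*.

α₀ = 0.208

α₀ = 1 / (1 + K1/[H⁺] + K1K2/[H⁺]²) = 1 / (1 + 10^+0.58 + 10^-2.94)
   = 1 / (1 + 3.8019 + 0.0011482) = 1/4.8030 = 0.2082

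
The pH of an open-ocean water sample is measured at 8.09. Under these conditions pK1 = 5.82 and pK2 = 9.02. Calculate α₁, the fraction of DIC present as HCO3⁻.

α₁ = 0.891

α₁ = 1 / (1 + [H⁺]/K1 + K2/[H⁺]) = 1 / (1 + 10^-2.27 + 10^-0.93)
   = 1 / (1 + 0.0053703 + 0.11749) = 1/1.1229 = 0.8906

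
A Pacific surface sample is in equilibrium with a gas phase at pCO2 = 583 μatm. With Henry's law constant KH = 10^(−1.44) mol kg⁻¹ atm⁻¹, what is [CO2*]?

[CO2*] = 21.2 μmol/kg

KH = 10^(−1.44) = 3.631×10^-2 mol kg⁻¹ atm⁻¹
[CO2*] = KH · pCO2 = 3.631×10^-2 × 583×10^-6 atm = 2.12×10^-5 mol/kg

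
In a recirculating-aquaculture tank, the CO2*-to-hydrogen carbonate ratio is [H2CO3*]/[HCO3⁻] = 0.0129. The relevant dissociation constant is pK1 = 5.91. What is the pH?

pH = 7.80

From K1 = [H⁺][HCO3⁻]/[H2CO3*]:  pH = pK1 − log₁₀([H2CO3*]/[HCO3⁻])
log₁₀(0.0129) = -1.889
pH = 5.91 − (-1.889) = 7.80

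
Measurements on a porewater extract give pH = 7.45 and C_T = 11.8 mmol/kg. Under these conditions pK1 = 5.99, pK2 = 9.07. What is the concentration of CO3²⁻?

α₂ = 1 / (1 + [H⁺]/K2 + [H⁺]²/(K1K2)) = 1 / (1 + 10^+1.62 + 10^+0.16)
   = 1 / (1 + 41.687 + 1.4454) = 1/44.132 = 0.02266
[CO3²⁻] = α₂ × DIC = 0.02266 × 11.8 = 0.267 mmol/kg

[CO3²⁻] = 0.267 mmol/kg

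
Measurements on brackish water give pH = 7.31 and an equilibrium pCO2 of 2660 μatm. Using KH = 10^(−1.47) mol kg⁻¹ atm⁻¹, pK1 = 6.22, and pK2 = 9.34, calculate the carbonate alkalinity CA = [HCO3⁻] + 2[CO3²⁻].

CA = 1.13 mmol/kg

[CO2*] = KH · pCO2 = 10^(−1.47) × 2660×10^-6 = 9.013×10^-5 mol/kg
α₀ = 1/(1 + K1/[H⁺] + K1K2/[H⁺]²) = 1/(1 + 10^+1.09 + 10^-0.94) = 0.07453
DIC = [CO2*]/α₀ = 9.013×10^-5 / 0.07453 = 1.209 mmol/kg
CA = (α₁ + 2α₂)·DIC = (0.9169 + 2×0.008557) × 1.209 = 1.13 mmol/kg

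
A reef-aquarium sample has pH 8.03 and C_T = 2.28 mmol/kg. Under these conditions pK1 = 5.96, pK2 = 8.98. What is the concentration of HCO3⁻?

α₁ = 1 / (1 + [H⁺]/K1 + K2/[H⁺]) = 1 / (1 + 10^-2.07 + 10^-0.95)
   = 1 / (1 + 0.0085114 + 0.11220) = 1/1.1207 = 0.8923
[HCO3⁻] = α₁ × DIC = 0.8923 × 2.28 = 2.03 mmol/kg

[HCO3⁻] = 2.03 mmol/kg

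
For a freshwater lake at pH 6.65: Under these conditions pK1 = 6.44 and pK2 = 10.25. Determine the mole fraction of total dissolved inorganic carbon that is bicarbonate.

α₁ = 1 / (1 + [H⁺]/K1 + K2/[H⁺]) = 1 / (1 + 10^-0.21 + 10^-3.60)
   = 1 / (1 + 0.61660 + 0.00025119) = 1/1.6168 = 0.6185

α₁ = 0.618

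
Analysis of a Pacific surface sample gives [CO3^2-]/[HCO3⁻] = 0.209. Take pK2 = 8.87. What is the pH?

From K2 = [H⁺][CO3^2-]/[HCO3⁻]:  pH = pK2 + log₁₀([CO3^2-]/[HCO3⁻])
log₁₀(0.209) = -0.680
pH = 8.87 + (-0.680) = 8.19

pH = 8.19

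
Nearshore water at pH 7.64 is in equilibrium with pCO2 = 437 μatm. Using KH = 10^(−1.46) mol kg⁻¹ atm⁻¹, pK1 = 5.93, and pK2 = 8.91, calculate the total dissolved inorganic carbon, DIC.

[CO2*] = KH · pCO2 = 10^(−1.46) × 437×10^-6 = 1.515×10^-5 mol/kg
α₀ = 1/(1 + K1/[H⁺] + K1K2/[H⁺]²) = 1/(1 + 10^+1.71 + 10^+0.44) = 0.01817
DIC = [CO2*]/α₀ = 1.515×10^-5 / 0.01817 = 0.834 mmol/kg

DIC = 0.834 mmol/kg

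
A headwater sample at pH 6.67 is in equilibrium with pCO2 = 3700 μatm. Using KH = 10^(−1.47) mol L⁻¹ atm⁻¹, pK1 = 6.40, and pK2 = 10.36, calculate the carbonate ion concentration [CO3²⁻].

[CO3²⁻] = 0.0477 μmol/L

[CO2*] = KH · pCO2 = 10^(−1.47) × 3700×10^-6 = 1.254×10^-4 mol/L
α₀ = 1/(1 + K1/[H⁺] + K1K2/[H⁺]²) = 1/(1 + 10^+0.27 + 10^-3.42) = 0.3493
DIC = [CO2*]/α₀ = 1.254×10^-4 / 0.3493 = 0.3589 mmol/L
[CO3²⁻] = α₂·DIC; α₂ = 0.0001328, so [CO3²⁻] = 0.0001328 × 0.3589 = 4.77×10^-5 mmol/L = 0.0477 μmol/L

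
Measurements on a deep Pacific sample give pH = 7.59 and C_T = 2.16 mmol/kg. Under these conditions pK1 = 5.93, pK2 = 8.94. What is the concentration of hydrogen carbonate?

α₁ = 1 / (1 + [H⁺]/K1 + K2/[H⁺]) = 1 / (1 + 10^-1.66 + 10^-1.35)
   = 1 / (1 + 0.021878 + 0.044668) = 1/1.0665 = 0.9376
[HCO3⁻] = α₁ × DIC = 0.9376 × 2.16 = 2.03 mmol/kg

[HCO3⁻] = 2.03 mmol/kg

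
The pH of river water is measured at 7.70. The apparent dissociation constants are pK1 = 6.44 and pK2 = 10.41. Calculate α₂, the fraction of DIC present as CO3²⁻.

α₂ = 1 / (1 + [H⁺]/K2 + [H⁺]²/(K1K2)) = 1 / (1 + 10^+2.71 + 10^+1.45)
   = 1 / (1 + 512.86 + 28.184) = 1/542.05 = 0.001845

α₂ = 0.00184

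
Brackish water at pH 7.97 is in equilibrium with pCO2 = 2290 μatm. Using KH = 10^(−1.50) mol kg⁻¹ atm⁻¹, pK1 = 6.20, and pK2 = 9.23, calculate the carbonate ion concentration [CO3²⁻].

[CO2*] = KH · pCO2 = 10^(−1.50) × 2290×10^-6 = 7.242×10^-5 mol/kg
α₀ = 1/(1 + K1/[H⁺] + K1K2/[H⁺]²) = 1/(1 + 10^+1.77 + 10^+0.51) = 0.01584
DIC = [CO2*]/α₀ = 7.242×10^-5 / 0.01584 = 4.571 mmol/kg
[CO3²⁻] = α₂·DIC; α₂ = 0.05127, so [CO3²⁻] = 0.05127 × 4.571 = 0.234 mmol/kg

[CO3²⁻] = 0.234 mmol/kg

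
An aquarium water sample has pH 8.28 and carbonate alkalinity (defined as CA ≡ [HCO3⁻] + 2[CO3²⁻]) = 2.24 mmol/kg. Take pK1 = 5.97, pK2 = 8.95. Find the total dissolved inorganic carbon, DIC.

DIC = 1.91 mmol/kg

CA = [HCO3⁻] + 2[CO3²⁻] = (α₁ + 2α₂)·DIC
At pH 8.28: [H⁺]/K1 = 10^-2.31 = 0.0048978, K2/[H⁺] = 10^-0.67 = 0.21380
α₁ = 1/(1 + 0.0048978 + 0.21380) = 1/1.2187 = 0.8206; α₂ = α₁·K2/[H⁺] = 0.1754
α₁ + 2α₂ = 1.1714
DIC = CA / (α₁ + 2α₂) = 2.24 / 1.1714 = 1.91 mmol/kg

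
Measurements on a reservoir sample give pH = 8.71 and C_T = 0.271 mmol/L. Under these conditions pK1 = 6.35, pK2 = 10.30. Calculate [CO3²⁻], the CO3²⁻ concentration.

[CO3²⁻] = 6.76 μmol/L

α₂ = 1 / (1 + [H⁺]/K2 + [H⁺]²/(K1K2)) = 1 / (1 + 10^+1.59 + 10^-0.77)
   = 1 / (1 + 38.905 + 0.16982) = 1/40.074 = 0.02495
[CO3²⁻] = α₂ × DIC = 0.02495 × 0.271 = 0.00676 mmol/L = 6.76 μmol/L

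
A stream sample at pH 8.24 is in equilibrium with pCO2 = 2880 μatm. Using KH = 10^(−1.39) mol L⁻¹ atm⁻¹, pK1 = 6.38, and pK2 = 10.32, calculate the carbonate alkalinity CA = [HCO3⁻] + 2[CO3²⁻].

[CO2*] = KH · pCO2 = 10^(−1.39) × 2880×10^-6 = 1.173×10^-4 mol/L
α₀ = 1/(1 + K1/[H⁺] + K1K2/[H⁺]²) = 1/(1 + 10^+1.86 + 10^-0.22) = 0.01351
DIC = [CO2*]/α₀ = 1.173×10^-4 / 0.01351 = 8.688 mmol/L
CA = (α₁ + 2α₂)·DIC = (0.9784 + 2×0.008138) × 8.688 = 8.64 mmol/L

CA = 8.64 mmol/L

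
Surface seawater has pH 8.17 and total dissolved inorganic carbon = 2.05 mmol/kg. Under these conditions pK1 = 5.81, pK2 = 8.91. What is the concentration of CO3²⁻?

[CO3²⁻] = 0.314 mmol/kg

α₂ = 1 / (1 + [H⁺]/K2 + [H⁺]²/(K1K2)) = 1 / (1 + 10^+0.74 + 10^-1.62)
   = 1 / (1 + 5.4954 + 0.023988) = 1/6.5194 = 0.1534
[CO3²⁻] = α₂ × DIC = 0.1534 × 2.05 = 0.314 mmol/kg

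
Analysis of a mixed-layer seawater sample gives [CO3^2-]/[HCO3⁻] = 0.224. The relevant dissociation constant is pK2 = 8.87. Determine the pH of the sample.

pH = 8.22

From K2 = [H⁺][CO3^2-]/[HCO3⁻]:  pH = pK2 + log₁₀([CO3^2-]/[HCO3⁻])
log₁₀(0.224) = -0.650
pH = 8.87 + (-0.650) = 8.22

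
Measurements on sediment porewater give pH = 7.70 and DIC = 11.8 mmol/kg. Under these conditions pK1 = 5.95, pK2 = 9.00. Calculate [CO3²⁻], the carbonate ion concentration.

[CO3²⁻] = 0.554 mmol/kg

α₂ = 1 / (1 + [H⁺]/K2 + [H⁺]²/(K1K2)) = 1 / (1 + 10^+1.30 + 10^-0.45)
   = 1 / (1 + 19.953 + 0.35481) = 1/21.307 = 0.04693
[CO3²⁻] = α₂ × DIC = 0.04693 × 11.8 = 0.554 mmol/kg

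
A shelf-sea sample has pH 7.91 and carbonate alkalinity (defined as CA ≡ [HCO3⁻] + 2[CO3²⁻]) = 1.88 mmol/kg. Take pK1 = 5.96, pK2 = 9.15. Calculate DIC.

CA = [HCO3⁻] + 2[CO3²⁻] = (α₁ + 2α₂)·DIC
At pH 7.91: [H⁺]/K1 = 10^-1.95 = 0.011220, K2/[H⁺] = 10^-1.24 = 0.057544
α₁ = 1/(1 + 0.011220 + 0.057544) = 1/1.0688 = 0.9357; α₂ = α₁·K2/[H⁺] = 0.05384
α₁ + 2α₂ = 1.0433
DIC = CA / (α₁ + 2α₂) = 1.88 / 1.0433 = 1.80 mmol/kg

DIC = 1.80 mmol/kg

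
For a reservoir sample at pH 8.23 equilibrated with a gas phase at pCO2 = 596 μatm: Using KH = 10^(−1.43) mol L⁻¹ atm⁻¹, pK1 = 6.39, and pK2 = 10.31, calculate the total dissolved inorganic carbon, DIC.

[CO2*] = KH · pCO2 = 10^(−1.43) × 596×10^-6 = 2.214×10^-5 mol/L
α₀ = 1/(1 + K1/[H⁺] + K1K2/[H⁺]²) = 1/(1 + 10^+1.84 + 10^-0.24) = 0.01413
DIC = [CO2*]/α₀ = 2.214×10^-5 / 0.01413 = 1.57 mmol/L

DIC = 1.57 mmol/L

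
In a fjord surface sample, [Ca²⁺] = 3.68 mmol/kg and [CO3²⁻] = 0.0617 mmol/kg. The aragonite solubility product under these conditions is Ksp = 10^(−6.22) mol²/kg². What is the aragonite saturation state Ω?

Ω = 0.377

Ksp = 10^(−6.22) = 6.026×10^-7
Ω = [Ca²⁺][CO3²⁻]/Ksp = (3.68×10^-3)(0.0617×10^-3) / 6.026×10^-7 = 0.377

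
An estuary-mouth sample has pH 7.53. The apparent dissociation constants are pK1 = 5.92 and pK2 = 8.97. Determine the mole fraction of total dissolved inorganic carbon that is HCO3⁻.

α₁ = 1 / (1 + [H⁺]/K1 + K2/[H⁺]) = 1 / (1 + 10^-1.61 + 10^-1.44)
   = 1 / (1 + 0.024547 + 0.036308) = 1/1.0609 = 0.9426

α₁ = 0.943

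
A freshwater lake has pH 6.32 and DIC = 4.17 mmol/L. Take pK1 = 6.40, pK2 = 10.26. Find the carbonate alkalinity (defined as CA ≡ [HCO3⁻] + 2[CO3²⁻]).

CA = 1.89 mmol/L

CA = [HCO3⁻] + 2[CO3²⁻] = (α₁ + 2α₂)·DIC
At pH 6.32: [H⁺]/K1 = 10^0.08 = 1.2023, K2/[H⁺] = 10^-3.94 = 0.00011482
α₁ = 1/(1 + 1.2023 + 0.00011482) = 1/2.2024 = 0.4541; α₂ = α₁·K2/[H⁺] = 5.213×10^-5
α₁ + 2α₂ = 0.4542
CA = 0.4542 × 4.17 = 1.89 mmol/L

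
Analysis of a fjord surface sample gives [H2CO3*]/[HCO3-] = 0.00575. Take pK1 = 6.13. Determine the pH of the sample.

pH = 8.37

From K1 = [H⁺][HCO3-]/[H2CO3*]:  pH = pK1 − log₁₀([H2CO3*]/[HCO3-])
log₁₀(0.00575) = -2.240
pH = 6.13 − (-2.240) = 8.37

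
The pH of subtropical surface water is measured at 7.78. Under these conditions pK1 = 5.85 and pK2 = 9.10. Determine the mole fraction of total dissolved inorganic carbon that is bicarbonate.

α₁ = 0.944

α₁ = 1 / (1 + [H⁺]/K1 + K2/[H⁺]) = 1 / (1 + 10^-1.93 + 10^-1.32)
   = 1 / (1 + 0.011749 + 0.047863) = 1/1.0596 = 0.9437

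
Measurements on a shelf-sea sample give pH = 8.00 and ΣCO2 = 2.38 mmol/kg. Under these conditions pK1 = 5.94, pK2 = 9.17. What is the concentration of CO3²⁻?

α₂ = 1 / (1 + [H⁺]/K2 + [H⁺]²/(K1K2)) = 1 / (1 + 10^+1.17 + 10^-0.89)
   = 1 / (1 + 14.791 + 0.12882) = 1/15.920 = 0.06281
[CO3²⁻] = α₂ × DIC = 0.06281 × 2.38 = 0.149 mmol/kg

[CO3²⁻] = 0.149 mmol/kg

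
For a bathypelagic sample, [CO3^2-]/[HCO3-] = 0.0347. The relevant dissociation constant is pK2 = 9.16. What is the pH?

pH = 7.70

From K2 = [H⁺][CO3^2-]/[HCO3-]:  pH = pK2 + log₁₀([CO3^2-]/[HCO3-])
log₁₀(0.0347) = -1.460
pH = 9.16 + (-1.460) = 7.70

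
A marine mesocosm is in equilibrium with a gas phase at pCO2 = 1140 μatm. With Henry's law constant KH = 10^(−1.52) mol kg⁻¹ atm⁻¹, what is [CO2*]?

[CO2*] = 34.4 μmol/kg

KH = 10^(−1.52) = 3.020×10^-2 mol kg⁻¹ atm⁻¹
[CO2*] = KH · pCO2 = 3.020×10^-2 × 1140×10^-6 atm = 3.44×10^-5 mol/kg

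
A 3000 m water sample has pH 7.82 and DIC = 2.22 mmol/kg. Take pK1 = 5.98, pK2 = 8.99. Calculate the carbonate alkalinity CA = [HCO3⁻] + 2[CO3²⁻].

CA = 2.33 mmol/kg

CA = [HCO3⁻] + 2[CO3²⁻] = (α₁ + 2α₂)·DIC
At pH 7.82: [H⁺]/K1 = 10^-1.84 = 0.014454, K2/[H⁺] = 10^-1.17 = 0.067608
α₁ = 1/(1 + 0.014454 + 0.067608) = 1/1.0821 = 0.9242; α₂ = α₁·K2/[H⁺] = 0.06248
α₁ + 2α₂ = 1.0491
CA = 1.0491 × 2.22 = 2.33 mmol/kg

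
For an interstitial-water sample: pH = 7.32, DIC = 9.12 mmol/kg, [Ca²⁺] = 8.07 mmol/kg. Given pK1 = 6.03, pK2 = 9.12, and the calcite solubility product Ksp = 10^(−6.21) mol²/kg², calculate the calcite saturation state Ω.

Ω = 1.77

α₂ = 1 / (1 + [H⁺]/K2 + [H⁺]²/(K1K2)) = 1 / (1 + 10^+1.80 + 10^+0.51)
   = 1 / (1 + 63.096 + 3.2359) = 1/67.332 = 0.01485
[CO3²⁻] = α₂ × DIC = 0.01485 × 9.12 = 0.1354 mmol/kg
Ksp = 10^(−6.21) = 6.166×10^-7
Ω = [Ca²⁺][CO3²⁻]/Ksp = (8.07×10^-3)(1.354×10^-4) / 6.166×10^-7 = 1.77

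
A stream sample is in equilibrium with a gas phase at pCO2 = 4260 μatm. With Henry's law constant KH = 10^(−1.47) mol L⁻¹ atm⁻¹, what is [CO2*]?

KH = 10^(−1.47) = 3.388×10^-2 mol L⁻¹ atm⁻¹
[CO2*] = KH · pCO2 = 3.388×10^-2 × 4260×10^-6 atm = 1.44×10^-4 mol/L

[CO2*] = 144 μmol/L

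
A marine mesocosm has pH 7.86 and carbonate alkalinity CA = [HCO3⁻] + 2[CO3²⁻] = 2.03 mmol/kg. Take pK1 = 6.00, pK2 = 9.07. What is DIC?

DIC = 1.94 mmol/kg

CA = [HCO3⁻] + 2[CO3²⁻] = (α₁ + 2α₂)·DIC
At pH 7.86: [H⁺]/K1 = 10^-1.86 = 0.013804, K2/[H⁺] = 10^-1.21 = 0.061660
α₁ = 1/(1 + 0.013804 + 0.061660) = 1/1.0755 = 0.9298; α₂ = α₁·K2/[H⁺] = 0.05733
α₁ + 2α₂ = 1.0445
DIC = CA / (α₁ + 2α₂) = 2.03 / 1.0445 = 1.94 mmol/kg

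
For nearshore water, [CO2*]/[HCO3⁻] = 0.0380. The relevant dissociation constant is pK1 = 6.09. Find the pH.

From K1 = [H⁺][HCO3⁻]/[CO2*]:  pH = pK1 − log₁₀([CO2*]/[HCO3⁻])
log₁₀(0.0380) = -1.420
pH = 6.09 − (-1.420) = 7.51

pH = 7.51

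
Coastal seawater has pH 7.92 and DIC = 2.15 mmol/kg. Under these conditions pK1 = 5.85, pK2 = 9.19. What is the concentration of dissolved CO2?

α₀ = 1 / (1 + K1/[H⁺] + K1K2/[H⁺]²) = 1 / (1 + 10^+2.07 + 10^+0.80)
   = 1 / (1 + 117.49 + 6.3096) = 1/124.80 = 0.008013
[CO2*] = α₀ × DIC = 0.008013 × 2.15 = 0.0172 mmol/kg = 17.2 μmol/kg

[CO2*] = 17.2 μmol/kg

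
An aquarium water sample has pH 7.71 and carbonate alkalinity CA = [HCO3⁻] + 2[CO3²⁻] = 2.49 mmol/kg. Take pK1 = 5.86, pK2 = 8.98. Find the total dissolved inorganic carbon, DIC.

DIC = 2.40 mmol/kg

CA = [HCO3⁻] + 2[CO3²⁻] = (α₁ + 2α₂)·DIC
At pH 7.71: [H⁺]/K1 = 10^-1.85 = 0.014125, K2/[H⁺] = 10^-1.27 = 0.053703
α₁ = 1/(1 + 0.014125 + 0.053703) = 1/1.0678 = 0.9365; α₂ = α₁·K2/[H⁺] = 0.05029
α₁ + 2α₂ = 1.0371
DIC = CA / (α₁ + 2α₂) = 2.49 / 1.0371 = 2.40 mmol/kg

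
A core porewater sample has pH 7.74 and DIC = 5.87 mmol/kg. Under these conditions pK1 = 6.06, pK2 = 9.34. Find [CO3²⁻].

α₂ = 1 / (1 + [H⁺]/K2 + [H⁺]²/(K1K2)) = 1 / (1 + 10^+1.60 + 10^-0.08)
   = 1 / (1 + 39.811 + 0.83176) = 1/41.642 = 0.02401
[CO3²⁻] = α₂ × DIC = 0.02401 × 5.87 = 0.141 mmol/kg

[CO3²⁻] = 0.141 mmol/kg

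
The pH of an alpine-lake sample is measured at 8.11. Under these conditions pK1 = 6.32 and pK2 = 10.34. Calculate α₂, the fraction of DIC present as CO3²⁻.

α₂ = 1 / (1 + [H⁺]/K2 + [H⁺]²/(K1K2)) = 1 / (1 + 10^+2.23 + 10^+0.44)
   = 1 / (1 + 169.82 + 2.7542) = 1/173.58 = 0.005761

α₂ = 0.00576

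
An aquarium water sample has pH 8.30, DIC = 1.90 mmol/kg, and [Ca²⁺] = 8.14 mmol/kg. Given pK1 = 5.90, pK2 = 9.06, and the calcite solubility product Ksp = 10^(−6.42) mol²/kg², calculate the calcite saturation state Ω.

α₂ = 1 / (1 + [H⁺]/K2 + [H⁺]²/(K1K2)) = 1 / (1 + 10^+0.76 + 10^-1.64)
   = 1 / (1 + 5.7544 + 0.022909) = 1/6.7773 = 0.1476
[CO3²⁻] = α₂ × DIC = 0.1476 × 1.90 = 0.2803 mmol/kg
Ksp = 10^(−6.42) = 3.802×10^-7
Ω = [Ca²⁺][CO3²⁻]/Ksp = (8.14×10^-3)(2.803×10^-4) / 3.802×10^-7 = 6.00

Ω = 6.00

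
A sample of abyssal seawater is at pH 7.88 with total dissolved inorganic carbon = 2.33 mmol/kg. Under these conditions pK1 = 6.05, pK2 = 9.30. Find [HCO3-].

α₁ = 1 / (1 + [H⁺]/K1 + K2/[H⁺]) = 1 / (1 + 10^-1.83 + 10^-1.42)
   = 1 / (1 + 0.014791 + 0.038019) = 1/1.0528 = 0.9498
[HCO3⁻] = α₁ × DIC = 0.9498 × 2.33 = 2.21 mmol/kg

[HCO3⁻] = 2.21 mmol/kg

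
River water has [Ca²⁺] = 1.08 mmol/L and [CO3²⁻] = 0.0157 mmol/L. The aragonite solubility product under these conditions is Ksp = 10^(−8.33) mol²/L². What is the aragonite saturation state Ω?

Ksp = 10^(−8.33) = 4.677×10^-9
Ω = [Ca²⁺][CO3²⁻]/Ksp = (1.08×10^-3)(0.0157×10^-3) / 4.677×10^-9 = 3.63

Ω = 3.63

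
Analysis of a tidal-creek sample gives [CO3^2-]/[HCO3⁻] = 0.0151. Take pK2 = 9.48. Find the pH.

pH = 7.66

From K2 = [H⁺][CO3^2-]/[HCO3⁻]:  pH = pK2 + log₁₀([CO3^2-]/[HCO3⁻])
log₁₀(0.0151) = -1.821
pH = 9.48 + (-1.821) = 7.66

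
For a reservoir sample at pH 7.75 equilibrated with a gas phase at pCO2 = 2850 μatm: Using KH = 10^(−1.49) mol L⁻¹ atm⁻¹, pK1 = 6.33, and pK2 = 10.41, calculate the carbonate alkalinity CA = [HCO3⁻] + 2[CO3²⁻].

CA = 2.44 mmol/L

[CO2*] = KH · pCO2 = 10^(−1.49) × 2850×10^-6 = 9.222×10^-5 mol/L
α₀ = 1/(1 + K1/[H⁺] + K1K2/[H⁺]²) = 1/(1 + 10^+1.42 + 10^-1.24) = 0.03655
DIC = [CO2*]/α₀ = 9.222×10^-5 / 0.03655 = 2.523 mmol/L
CA = (α₁ + 2α₂)·DIC = (0.9613 + 2×0.002103) × 2.523 = 2.44 mmol/L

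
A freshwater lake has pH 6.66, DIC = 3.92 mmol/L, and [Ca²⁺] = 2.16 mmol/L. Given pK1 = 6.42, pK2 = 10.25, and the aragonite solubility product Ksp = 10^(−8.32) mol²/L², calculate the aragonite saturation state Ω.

Ω = 0.289

α₂ = 1 / (1 + [H⁺]/K2 + [H⁺]²/(K1K2)) = 1 / (1 + 10^+3.59 + 10^+3.35)
   = 1 / (1 + 3890.5 + 2238.7) = 1/6130.2 = 0.0001631
[CO3²⁻] = α₂ × DIC = 0.0001631 × 3.92 = 0.0006395 mmol/L = 0.6395 μmol/L
Ksp = 10^(−8.32) = 4.786×10^-9
Ω = [Ca²⁺][CO3²⁻]/Ksp = (2.16×10^-3)(6.395×10^-7) / 4.786×10^-9 = 0.289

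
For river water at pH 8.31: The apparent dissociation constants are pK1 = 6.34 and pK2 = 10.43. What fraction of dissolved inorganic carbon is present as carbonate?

α₂ = 0.00745

α₂ = 1 / (1 + [H⁺]/K2 + [H⁺]²/(K1K2)) = 1 / (1 + 10^+2.12 + 10^+0.15)
   = 1 / (1 + 131.83 + 1.4125) = 1/134.24 = 0.007449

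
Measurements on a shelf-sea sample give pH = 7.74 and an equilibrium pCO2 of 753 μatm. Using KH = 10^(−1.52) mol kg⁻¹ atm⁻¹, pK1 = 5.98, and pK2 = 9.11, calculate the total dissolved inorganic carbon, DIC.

[CO2*] = KH · pCO2 = 10^(−1.52) × 753×10^-6 = 2.274×10^-5 mol/kg
α₀ = 1/(1 + K1/[H⁺] + K1K2/[H⁺]²) = 1/(1 + 10^+1.76 + 10^+0.39) = 0.01639
DIC = [CO2*]/α₀ = 2.274×10^-5 / 0.01639 = 1.39 mmol/kg

DIC = 1.39 mmol/kg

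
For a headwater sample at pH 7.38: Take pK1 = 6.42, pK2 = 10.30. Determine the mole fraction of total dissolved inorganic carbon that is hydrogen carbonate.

α₁ = 1 / (1 + [H⁺]/K1 + K2/[H⁺]) = 1 / (1 + 10^-0.96 + 10^-2.92)
   = 1 / (1 + 0.10965 + 0.0012023) = 1/1.1109 = 0.9002

α₁ = 0.900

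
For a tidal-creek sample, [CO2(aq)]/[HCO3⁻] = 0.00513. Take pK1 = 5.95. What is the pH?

From K1 = [H⁺][HCO3⁻]/[CO2(aq)]:  pH = pK1 − log₁₀([CO2(aq)]/[HCO3⁻])
log₁₀(0.00513) = -2.290
pH = 5.95 − (-2.290) = 8.24

pH = 8.24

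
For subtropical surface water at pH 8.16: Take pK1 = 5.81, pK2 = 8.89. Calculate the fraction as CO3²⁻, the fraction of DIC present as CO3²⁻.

α₂ = 1 / (1 + [H⁺]/K2 + [H⁺]²/(K1K2)) = 1 / (1 + 10^+0.73 + 10^-1.62)
   = 1 / (1 + 5.3703 + 0.023988) = 1/6.3943 = 0.1564

α₂ = 0.156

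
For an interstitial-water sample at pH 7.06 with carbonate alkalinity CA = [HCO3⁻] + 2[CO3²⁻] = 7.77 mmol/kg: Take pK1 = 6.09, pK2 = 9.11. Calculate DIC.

CA = [HCO3⁻] + 2[CO3²⁻] = (α₁ + 2α₂)·DIC
At pH 7.06: [H⁺]/K1 = 10^-0.97 = 0.10715, K2/[H⁺] = 10^-2.05 = 0.0089125
α₁ = 1/(1 + 0.10715 + 0.0089125) = 1/1.1161 = 0.8960; α₂ = α₁·K2/[H⁺] = 0.007986
α₁ + 2α₂ = 0.9120
DIC = CA / (α₁ + 2α₂) = 7.77 / 0.9120 = 8.52 mmol/kg

DIC = 8.52 mmol/kg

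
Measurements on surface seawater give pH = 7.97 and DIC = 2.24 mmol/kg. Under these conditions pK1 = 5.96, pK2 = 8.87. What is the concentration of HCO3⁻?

[HCO3⁻] = 1.97 mmol/kg

α₁ = 1 / (1 + [H⁺]/K1 + K2/[H⁺]) = 1 / (1 + 10^-2.01 + 10^-0.90)
   = 1 / (1 + 0.0097724 + 0.12589) = 1/1.1357 = 0.8805
[HCO3⁻] = α₁ × DIC = 0.8805 × 2.24 = 1.97 mmol/kg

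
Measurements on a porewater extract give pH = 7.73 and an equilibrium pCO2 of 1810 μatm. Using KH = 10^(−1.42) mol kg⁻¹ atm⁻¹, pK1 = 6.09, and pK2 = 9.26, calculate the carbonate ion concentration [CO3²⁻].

[CO3²⁻] = 0.0886 mmol/kg

[CO2*] = KH · pCO2 = 10^(−1.42) × 1810×10^-6 = 6.881×10^-5 mol/kg
α₀ = 1/(1 + K1/[H⁺] + K1K2/[H⁺]²) = 1/(1 + 10^+1.64 + 10^+0.11) = 0.02177
DIC = [CO2*]/α₀ = 6.881×10^-5 / 0.02177 = 3.161 mmol/kg
[CO3²⁻] = α₂·DIC; α₂ = 0.02804, so [CO3²⁻] = 0.02804 × 3.161 = 0.0886 mmol/kg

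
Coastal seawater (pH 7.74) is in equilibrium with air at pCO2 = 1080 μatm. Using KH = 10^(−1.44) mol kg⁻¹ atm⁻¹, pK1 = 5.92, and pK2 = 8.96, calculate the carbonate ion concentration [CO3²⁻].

[CO3²⁻] = 0.156 mmol/kg

[CO2*] = KH · pCO2 = 10^(−1.44) × 1080×10^-6 = 3.921×10^-5 mol/kg
α₀ = 1/(1 + K1/[H⁺] + K1K2/[H⁺]²) = 1/(1 + 10^+1.82 + 10^+0.60) = 0.01407
DIC = [CO2*]/α₀ = 3.921×10^-5 / 0.01407 = 2.786 mmol/kg
[CO3²⁻] = α₂·DIC; α₂ = 0.05603, so [CO3²⁻] = 0.05603 × 2.786 = 0.156 mmol/kg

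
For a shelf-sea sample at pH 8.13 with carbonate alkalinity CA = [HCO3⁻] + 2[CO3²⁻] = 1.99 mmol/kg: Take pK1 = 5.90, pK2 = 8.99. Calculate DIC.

CA = [HCO3⁻] + 2[CO3²⁻] = (α₁ + 2α₂)·DIC
At pH 8.13: [H⁺]/K1 = 10^-2.23 = 0.0058884, K2/[H⁺] = 10^-0.86 = 0.13804
α₁ = 1/(1 + 0.0058884 + 0.13804) = 1/1.1439 = 0.8742; α₂ = α₁·K2/[H⁺] = 0.1207
α₁ + 2α₂ = 1.1155
DIC = CA / (α₁ + 2α₂) = 1.99 / 1.1155 = 1.78 mmol/kg

DIC = 1.78 mmol/kg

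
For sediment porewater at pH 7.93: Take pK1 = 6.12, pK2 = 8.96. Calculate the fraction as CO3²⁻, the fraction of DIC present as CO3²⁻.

α₂ = 1 / (1 + [H⁺]/K2 + [H⁺]²/(K1K2)) = 1 / (1 + 10^+1.03 + 10^-0.78)
   = 1 / (1 + 10.715 + 0.16596) = 1/11.881 = 0.08417

α₂ = 0.0842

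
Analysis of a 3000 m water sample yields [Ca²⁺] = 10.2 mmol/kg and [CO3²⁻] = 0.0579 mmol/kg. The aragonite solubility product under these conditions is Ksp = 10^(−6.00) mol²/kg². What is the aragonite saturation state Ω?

Ksp = 10^(−6.00) = 1.000×10^-6
Ω = [Ca²⁺][CO3²⁻]/Ksp = (10.2×10^-3)(0.0579×10^-3) / 1.000×10^-6 = 0.591

Ω = 0.591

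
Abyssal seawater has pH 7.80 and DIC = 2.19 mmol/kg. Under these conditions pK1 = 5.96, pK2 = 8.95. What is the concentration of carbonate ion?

[CO3²⁻] = 0.143 mmol/kg

α₂ = 1 / (1 + [H⁺]/K2 + [H⁺]²/(K1K2)) = 1 / (1 + 10^+1.15 + 10^-0.69)
   = 1 / (1 + 14.125 + 0.20417) = 1/15.330 = 0.06523
[CO3²⁻] = α₂ × DIC = 0.06523 × 2.19 = 0.143 mmol/kg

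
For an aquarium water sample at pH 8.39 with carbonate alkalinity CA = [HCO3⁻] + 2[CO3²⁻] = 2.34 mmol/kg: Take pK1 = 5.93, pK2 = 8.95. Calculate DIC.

DIC = 1.93 mmol/kg

CA = [HCO3⁻] + 2[CO3²⁻] = (α₁ + 2α₂)·DIC
At pH 8.39: [H⁺]/K1 = 10^-2.46 = 0.0034674, K2/[H⁺] = 10^-0.56 = 0.27542
α₁ = 1/(1 + 0.0034674 + 0.27542) = 1/1.2789 = 0.7819; α₂ = α₁·K2/[H⁺] = 0.2154
α₁ + 2α₂ = 1.2126
DIC = CA / (α₁ + 2α₂) = 2.34 / 1.2126 = 1.93 mmol/kg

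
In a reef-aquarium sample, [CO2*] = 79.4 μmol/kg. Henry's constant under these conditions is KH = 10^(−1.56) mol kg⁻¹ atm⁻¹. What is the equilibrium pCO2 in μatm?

KH = 10^(−1.56) = 2.754×10^-2 mol kg⁻¹ atm⁻¹
pCO2 = [CO2*]/KH = 79.4×10^-6 / 2.754×10^-2 = 2.88×10^-3 atm = 2880 μatm

pCO2 = 2880 μatm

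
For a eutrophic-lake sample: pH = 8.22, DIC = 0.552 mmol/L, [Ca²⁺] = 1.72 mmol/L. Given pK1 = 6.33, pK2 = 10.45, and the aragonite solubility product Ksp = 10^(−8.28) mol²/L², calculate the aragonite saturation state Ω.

Ω = 1.05

α₂ = 1 / (1 + [H⁺]/K2 + [H⁺]²/(K1K2)) = 1 / (1 + 10^+2.23 + 10^+0.34)
   = 1 / (1 + 169.82 + 2.1878) = 1/173.01 = 0.005780
[CO3²⁻] = α₂ × DIC = 0.005780 × 0.552 = 0.003191 mmol/L = 3.191 μmol/L
Ksp = 10^(−8.28) = 5.248×10^-9
Ω = [Ca²⁺][CO3²⁻]/Ksp = (1.72×10^-3)(3.191×10^-6) / 5.248×10^-9 = 1.05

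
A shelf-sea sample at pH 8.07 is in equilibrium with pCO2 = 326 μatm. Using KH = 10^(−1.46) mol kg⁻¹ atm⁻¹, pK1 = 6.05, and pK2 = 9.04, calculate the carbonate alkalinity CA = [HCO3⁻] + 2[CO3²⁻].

CA = 1.44 mmol/kg

[CO2*] = KH · pCO2 = 10^(−1.46) × 326×10^-6 = 1.130×10^-5 mol/kg
α₀ = 1/(1 + K1/[H⁺] + K1K2/[H⁺]²) = 1/(1 + 10^+2.02 + 10^+1.05) = 0.008552
DIC = [CO2*]/α₀ = 1.130×10^-5 / 0.008552 = 1.322 mmol/kg
CA = (α₁ + 2α₂)·DIC = (0.8955 + 2×0.09595) × 1.322 = 1.44 mmol/kg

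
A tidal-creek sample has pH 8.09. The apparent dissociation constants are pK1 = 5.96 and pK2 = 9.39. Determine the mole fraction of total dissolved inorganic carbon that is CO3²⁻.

α₂ = 1 / (1 + [H⁺]/K2 + [H⁺]²/(K1K2)) = 1 / (1 + 10^+1.30 + 10^-0.83)
   = 1 / (1 + 19.953 + 0.14791) = 1/21.101 = 0.04739

α₂ = 0.0474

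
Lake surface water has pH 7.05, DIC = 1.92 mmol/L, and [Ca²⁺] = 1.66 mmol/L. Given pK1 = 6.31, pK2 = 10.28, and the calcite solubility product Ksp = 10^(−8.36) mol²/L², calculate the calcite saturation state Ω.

α₂ = 1 / (1 + [H⁺]/K2 + [H⁺]²/(K1K2)) = 1 / (1 + 10^+3.23 + 10^+2.49)
   = 1 / (1 + 1698.2 + 309.03) = 1/2008.3 = 0.0004979
[CO3²⁻] = α₂ × DIC = 0.0004979 × 1.92 = 0.0009560 mmol/L = 0.9560 μmol/L
Ksp = 10^(−8.36) = 4.365×10^-9
Ω = [Ca²⁺][CO3²⁻]/Ksp = (1.66×10^-3)(9.560×10^-7) / 4.365×10^-9 = 0.364

Ω = 0.364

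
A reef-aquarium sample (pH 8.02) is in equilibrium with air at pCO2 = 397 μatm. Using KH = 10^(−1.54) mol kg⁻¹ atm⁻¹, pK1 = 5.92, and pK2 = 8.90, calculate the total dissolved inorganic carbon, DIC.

DIC = 1.64 mmol/kg

[CO2*] = KH · pCO2 = 10^(−1.54) × 397×10^-6 = 1.145×10^-5 mol/kg
α₀ = 1/(1 + K1/[H⁺] + K1K2/[H⁺]²) = 1/(1 + 10^+2.10 + 10^+1.22) = 0.006969
DIC = [CO2*]/α₀ = 1.145×10^-5 / 0.006969 = 1.64 mmol/kg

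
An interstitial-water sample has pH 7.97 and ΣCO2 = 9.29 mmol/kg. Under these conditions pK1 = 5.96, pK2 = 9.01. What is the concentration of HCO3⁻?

[HCO3⁻] = 8.44 mmol/kg

α₁ = 1 / (1 + [H⁺]/K1 + K2/[H⁺]) = 1 / (1 + 10^-2.01 + 10^-1.04)
   = 1 / (1 + 0.0097724 + 0.091201) = 1/1.1010 = 0.9083
[HCO3⁻] = α₁ × DIC = 0.9083 × 9.29 = 8.44 mmol/kg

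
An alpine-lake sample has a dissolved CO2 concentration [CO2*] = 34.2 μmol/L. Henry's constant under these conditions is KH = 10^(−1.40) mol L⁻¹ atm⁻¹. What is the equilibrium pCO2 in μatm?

KH = 10^(−1.40) = 3.981×10^-2 mol L⁻¹ atm⁻¹
pCO2 = [CO2*]/KH = 34.2×10^-6 / 3.981×10^-2 = 8.59×10^-4 atm = 859 μatm

pCO2 = 859 μatm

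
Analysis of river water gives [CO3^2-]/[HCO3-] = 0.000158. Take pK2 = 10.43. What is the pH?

From K2 = [H⁺][CO3^2-]/[HCO3-]:  pH = pK2 + log₁₀([CO3^2-]/[HCO3-])
log₁₀(0.000158) = -3.801
pH = 10.43 + (-3.801) = 6.63

pH = 6.63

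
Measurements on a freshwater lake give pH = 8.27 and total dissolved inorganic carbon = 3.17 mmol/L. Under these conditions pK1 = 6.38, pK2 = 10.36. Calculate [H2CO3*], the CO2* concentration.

α₀ = 1 / (1 + K1/[H⁺] + K1K2/[H⁺]²) = 1 / (1 + 10^+1.89 + 10^-0.20)
   = 1 / (1 + 77.625 + 0.63096) = 1/79.256 = 0.01262
[CO2*] = α₀ × DIC = 0.01262 × 3.17 = 0.0400 mmol/L

[CO2*] = 0.0400 mmol/L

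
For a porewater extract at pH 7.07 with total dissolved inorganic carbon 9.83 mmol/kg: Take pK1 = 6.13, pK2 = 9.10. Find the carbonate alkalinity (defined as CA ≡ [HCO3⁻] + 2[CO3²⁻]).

CA = 8.91 mmol/kg

CA = [HCO3⁻] + 2[CO3²⁻] = (α₁ + 2α₂)·DIC
At pH 7.07: [H⁺]/K1 = 10^-0.94 = 0.11482, K2/[H⁺] = 10^-2.03 = 0.0093325
α₁ = 1/(1 + 0.11482 + 0.0093325) = 1/1.1241 = 0.8896; α₂ = α₁·K2/[H⁺] = 0.008302
α₁ + 2α₂ = 0.9062
CA = 0.9062 × 9.83 = 8.91 mmol/kg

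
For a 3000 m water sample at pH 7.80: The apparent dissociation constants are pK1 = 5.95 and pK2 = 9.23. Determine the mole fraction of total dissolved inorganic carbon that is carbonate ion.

α₂ = 0.0353

α₂ = 1 / (1 + [H⁺]/K2 + [H⁺]²/(K1K2)) = 1 / (1 + 10^+1.43 + 10^-0.42)
   = 1 / (1 + 26.915 + 0.38019) = 1/28.296 = 0.03534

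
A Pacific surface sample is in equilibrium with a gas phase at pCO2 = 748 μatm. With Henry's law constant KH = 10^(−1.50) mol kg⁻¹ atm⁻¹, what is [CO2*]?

KH = 10^(−1.50) = 3.162×10^-2 mol kg⁻¹ atm⁻¹
[CO2*] = KH · pCO2 = 3.162×10^-2 × 748×10^-6 atm = 2.37×10^-5 mol/kg

[CO2*] = 23.7 μmol/kg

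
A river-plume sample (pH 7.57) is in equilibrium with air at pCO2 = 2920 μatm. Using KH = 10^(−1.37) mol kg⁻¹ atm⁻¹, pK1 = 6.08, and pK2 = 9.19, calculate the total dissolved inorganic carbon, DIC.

DIC = 4.07 mmol/kg

[CO2*] = KH · pCO2 = 10^(−1.37) × 2920×10^-6 = 1.246×10^-4 mol/kg
α₀ = 1/(1 + K1/[H⁺] + K1K2/[H⁺]²) = 1/(1 + 10^+1.49 + 10^-0.13) = 0.03063
DIC = [CO2*]/α₀ = 1.246×10^-4 / 0.03063 = 4.07 mmol/kg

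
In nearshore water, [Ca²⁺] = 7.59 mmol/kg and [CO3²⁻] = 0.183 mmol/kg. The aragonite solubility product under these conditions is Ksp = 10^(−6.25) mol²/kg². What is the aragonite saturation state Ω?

Ω = 2.47

Ksp = 10^(−6.25) = 5.623×10^-7
Ω = [Ca²⁺][CO3²⁻]/Ksp = (7.59×10^-3)(0.183×10^-3) / 5.623×10^-7 = 2.47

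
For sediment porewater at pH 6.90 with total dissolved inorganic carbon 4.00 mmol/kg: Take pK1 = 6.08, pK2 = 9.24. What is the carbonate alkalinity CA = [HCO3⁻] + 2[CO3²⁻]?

CA = [HCO3⁻] + 2[CO3²⁻] = (α₁ + 2α₂)·DIC
At pH 6.90: [H⁺]/K1 = 10^-0.82 = 0.15136, K2/[H⁺] = 10^-2.34 = 0.0045709
α₁ = 1/(1 + 0.15136 + 0.0045709) = 1/1.1559 = 0.8651; α₂ = α₁·K2/[H⁺] = 0.003954
α₁ + 2α₂ = 0.8730
CA = 0.8730 × 4.00 = 3.49 mmol/kg

CA = 3.49 mmol/kg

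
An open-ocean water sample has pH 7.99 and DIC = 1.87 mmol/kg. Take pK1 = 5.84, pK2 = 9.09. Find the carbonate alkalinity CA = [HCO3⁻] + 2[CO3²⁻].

CA = 1.99 mmol/kg

CA = [HCO3⁻] + 2[CO3²⁻] = (α₁ + 2α₂)·DIC
At pH 7.99: [H⁺]/K1 = 10^-2.15 = 0.0070795, K2/[H⁺] = 10^-1.10 = 0.079433
α₁ = 1/(1 + 0.0070795 + 0.079433) = 1/1.0865 = 0.9204; α₂ = α₁·K2/[H⁺] = 0.07311
α₁ + 2α₂ = 1.0666
CA = 1.0666 × 1.87 = 1.99 mmol/kg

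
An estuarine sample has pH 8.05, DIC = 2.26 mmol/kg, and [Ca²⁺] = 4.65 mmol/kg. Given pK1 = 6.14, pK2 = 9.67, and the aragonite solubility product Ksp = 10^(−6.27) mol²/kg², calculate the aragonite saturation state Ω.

Ω = 0.453

α₂ = 1 / (1 + [H⁺]/K2 + [H⁺]²/(K1K2)) = 1 / (1 + 10^+1.62 + 10^-0.29)
   = 1 / (1 + 41.687 + 0.51286) = 1/43.200 = 0.02315
[CO3²⁻] = α₂ × DIC = 0.02315 × 2.26 = 0.05232 mmol/kg
Ksp = 10^(−6.27) = 5.370×10^-7
Ω = [Ca²⁺][CO3²⁻]/Ksp = (4.65×10^-3)(5.232×10^-5) / 5.370×10^-7 = 0.453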